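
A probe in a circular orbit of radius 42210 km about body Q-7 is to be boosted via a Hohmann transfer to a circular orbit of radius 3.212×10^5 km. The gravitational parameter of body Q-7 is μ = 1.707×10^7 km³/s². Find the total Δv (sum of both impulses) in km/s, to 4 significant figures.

Semi-major axis of the transfer orbit: a_t = (42210 + 3.212×10^5)/2 = 1.81705×10^5 km.
At r₁ the circular-orbit speed is v₁ = √(μ/r₁) = 20.110 km/s.
Transfer-orbit speed at r₁ (vis-viva equation): v_p = √[μ(2/r₁ − 1/a_t)] = 26.737 km/s.
First burn Δv₁ = |v_p − v₁| = 6.627 km/s.
At r₂, v₂ = √(μ/r₂) = 7.290 km/s.
Transfer-orbit speed at r₂: v_a = √[μ(2/r₂ − 1/a_t)] = 3.514 km/s.
Second burn Δv₂ = |v₂ − v_a| = 3.776 km/s.
Total Δv = Δv₁ + Δv₂ = 10.40 km/s.

Δv = 10.40 km/s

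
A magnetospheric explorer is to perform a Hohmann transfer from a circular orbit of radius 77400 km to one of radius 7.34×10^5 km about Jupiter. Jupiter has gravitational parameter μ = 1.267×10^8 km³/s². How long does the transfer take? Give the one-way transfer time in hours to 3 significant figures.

Semi-major axis of the transfer orbit: a_t = (77400 + 7.340×10^5)/2 = 4.057×10^5 km.
Transfer time t = π√(a_t³/μ) = π√((4.057×10^5)³ / 1.267×10^8) = 72120 s.
Converting: 72120 s ÷ 3600 s/hour = 20.0 hours.

t = 20.0 hours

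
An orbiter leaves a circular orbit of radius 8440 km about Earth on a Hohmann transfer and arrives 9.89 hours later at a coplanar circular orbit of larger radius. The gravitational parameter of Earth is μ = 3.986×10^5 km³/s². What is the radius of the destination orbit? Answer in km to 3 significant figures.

r₂ = 65800 km

Transfer time t = 9.89 hours = 35604 s, and t = π√(a_t³/μ).
So a_t = (μ t²/π²)^(1/3) = (3.986×10^5 × (35604)² / π²)^(1/3) = 37132 km.
Since a_t = (r₁ + r₂)/2, r₂ = 2a_t − r₁ = 2×37132 − 8440 = 65824 km.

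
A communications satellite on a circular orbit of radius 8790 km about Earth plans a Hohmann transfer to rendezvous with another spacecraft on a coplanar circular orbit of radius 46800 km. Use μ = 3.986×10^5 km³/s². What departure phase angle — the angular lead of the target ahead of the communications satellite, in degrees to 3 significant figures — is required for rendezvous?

Semi-major axis of the transfer orbit: a_t = (8790 + 46800)/2 = 27795 km.
Transfer time t = π√(a_t³/μ) = 23060 s.
The target's mean motion on its circular orbit is ω₂ = √(μ/r₂³) = 6.236×10^-5 rad/s.
Angle swept by the target during transfer: ω₂·t = 1.438 rad = 82.39°.
The communications satellite traverses 180° on the transfer ellipse, so the target must lead by 180° − 82.39° = 97.6°.

φ = 97.6°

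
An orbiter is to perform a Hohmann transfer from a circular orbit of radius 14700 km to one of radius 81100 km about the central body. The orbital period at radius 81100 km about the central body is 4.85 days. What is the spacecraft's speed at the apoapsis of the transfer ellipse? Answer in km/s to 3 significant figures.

v = 0.674 km/s

From Kepler's third law T² = 4π²r³/μ at r = 81100 km, T = 4.85 days = 4.85 × 86400 s = 4.1904×10^5 s: μ = 4π²r³/T² = 1.19925×10^5 km³/s².
The Hohmann ellipse has a_t = (r₁ + r₂)/2 = 47900 km.
The apoapsis of the transfer ellipse is at r = 81100 km.
Applying v² = μ(2/r − 1/a_t): v = 0.6737 km/s.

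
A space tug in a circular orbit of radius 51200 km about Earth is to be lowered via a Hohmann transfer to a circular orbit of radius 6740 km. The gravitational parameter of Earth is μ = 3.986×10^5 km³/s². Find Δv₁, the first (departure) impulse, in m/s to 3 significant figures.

Δv₁ = 1440 m/s

Semi-major axis of the transfer orbit: a_t = (51200 + 6740)/2 = 28970 km.
Circular speed at r = 51200 km: v_c = √(μ/r) = 2.790 km/s.
Vis-viva on the transfer ellipse at r = 51200 km gives v_t = √[μ(2/r − 1/a_t)] = 1.346 km/s.
Δv₁ = |v_t − v_c| = |1.346 − 2.790| = 1.444 km/s.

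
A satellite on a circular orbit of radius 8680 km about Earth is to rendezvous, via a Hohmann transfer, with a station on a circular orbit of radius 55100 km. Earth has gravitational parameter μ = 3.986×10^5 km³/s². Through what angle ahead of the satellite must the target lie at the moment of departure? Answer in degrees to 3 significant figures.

φ = 101°

Transfer-ellipse semi-major axis a_t = (r₁ + r₂)/2 = (8680 + 55100)/2 = 31890 km.
Transfer time t = π√(a_t³/μ) = 28340 s.
Target angular speed ω₂ = √(μ/r₂³) = 4.881×10^-5 rad/s.
Angle swept by the target during transfer: ω₂·t = 1.3833 rad = 79.26°.
The satellite traverses 180° on the transfer ellipse, so the target must lead by 180° − 79.26° = 101°.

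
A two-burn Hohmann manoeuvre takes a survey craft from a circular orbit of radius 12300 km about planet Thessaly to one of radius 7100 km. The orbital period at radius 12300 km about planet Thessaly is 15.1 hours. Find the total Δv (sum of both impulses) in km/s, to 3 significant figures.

Δv = 0.441 km/s

From Kepler's third law T² = 4π²r³/μ at r = 12300 km, T = 15.1 hours = 15.1 × 3600 s = 54360 s: μ = 4π²r³/T² = 24860.9 km³/s².
Transfer-ellipse semi-major axis a_t = (r₁ + r₂)/2 = (12300 + 7100)/2 = 9700 km.
At r₁ the circular-orbit speed is v₁ = √(μ/r₁) = 1.4217 km/s.
On the transfer ellipse at r₁, vis-viva equation gives v_a = √[μ(2/r₁ − 1/a_t)] = 1.2163 km/s.
First burn Δv₁ = |v_a − v₁| = 0.2054 km/s.
At r₂, v₂ = √(μ/r₂) = 1.87124 km/s.
Transfer-orbit speed at r₂: v_p = √[μ(2/r₂ − 1/a_t)] = 2.10715 km/s.
Second burn Δv₂ = |v₂ − v_p| = 0.2359 km/s.
Total Δv = Δv₁ + Δv₂ = 0.4413 km/s.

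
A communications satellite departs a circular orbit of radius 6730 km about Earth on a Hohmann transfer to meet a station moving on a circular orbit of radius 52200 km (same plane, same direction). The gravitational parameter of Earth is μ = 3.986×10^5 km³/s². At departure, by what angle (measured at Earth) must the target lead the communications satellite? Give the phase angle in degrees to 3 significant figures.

Semi-major axis of the transfer orbit: a_t = (6730 + 52200)/2 = 29465 km.
The half-period of the transfer ellipse is t = π√(a_t³/μ) = 25168 s.
Target angular speed ω₂ = √(μ/r₂³) = 5.2937×10^-5 rad/s.
Angle swept by the target during transfer: ω₂·t = 1.3323 rad = 76.34°.
The communications satellite traverses 180° on the transfer ellipse, so the target must lead by 180° − 76.34° = 104°.

φ = 104°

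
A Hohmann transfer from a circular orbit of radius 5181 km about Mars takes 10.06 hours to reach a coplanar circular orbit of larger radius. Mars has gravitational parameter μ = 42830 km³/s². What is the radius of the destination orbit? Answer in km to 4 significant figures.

r₂ = 30530 km

Transfer time t = 10.06 hours = 36216 s, and t = π√(a_t³/μ).
So a_t = (μ t²/π²)^(1/3) = (42830 × (36216)² / π²)^(1/3) = 17855 km.
Since a_t = (r₁ + r₂)/2, r₂ = 2a_t − r₁ = 2×17855 − 5181 = 30529 km.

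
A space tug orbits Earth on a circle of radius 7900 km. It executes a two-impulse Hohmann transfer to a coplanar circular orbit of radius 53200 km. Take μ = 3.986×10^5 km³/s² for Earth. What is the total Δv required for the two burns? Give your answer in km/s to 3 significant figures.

Semi-major axis of the transfer orbit: a_t = (7900 + 53200)/2 = 30550 km.
Circular speed at r₁: v₁ = √(μ/r₁) = √(3.986×10^5/7900) = 7.1032 km/s.
Transfer-orbit speed at r₁ (vis-viva equation): v_p = √[μ(2/r₁ − 1/a_t)] = 9.3736 km/s.
First burn Δv₁ = |v_p − v₁| = 2.2704 km/s.
At r₂, v₂ = √(μ/r₂) = 2.7372 km/s.
Transfer-orbit speed at r₂: v_a = √[μ(2/r₂ − 1/a_t)] = 1.3919 km/s.
Second burn Δv₂ = |v₂ − v_a| = 1.3453 km/s.
Total Δv = Δv₁ + Δv₂ = 3.616 km/s.

Δv = 3.62 km/s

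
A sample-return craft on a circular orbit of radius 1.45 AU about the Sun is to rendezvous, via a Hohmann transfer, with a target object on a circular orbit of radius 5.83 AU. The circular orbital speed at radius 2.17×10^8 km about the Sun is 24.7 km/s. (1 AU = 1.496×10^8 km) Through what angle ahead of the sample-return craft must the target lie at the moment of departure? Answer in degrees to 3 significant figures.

φ = 91.2°

From the circular-orbit relation v² = μ/r at r = 2.17×10^8 km: μ = v²r = (24.7)² × 2.17×10^8 = 1.32390×10^11 km³/s².
In km: r₁ = 1.45 × 1.496×10^8 = 2.1692×10^8 km; r₂ = 5.83 × 1.496×10^8 = 8.72168×10^8 km.
The Hohmann ellipse has a_t = (r₁ + r₂)/2 = 5.44544×10^8 km.
Transfer time t = π√(a_t³/μ) = 1.0972×10^8 s.
The target's mean motion on its circular orbit is ω₂ = √(μ/r₂³) = 1.4126×10^-8 rad/s.
Angle swept by the target during transfer: ω₂·t = 1.5499 rad = 88.80°.
The sample-return craft traverses 180° on the transfer ellipse, so the target must lead by 180° − 88.80° = 91.2°.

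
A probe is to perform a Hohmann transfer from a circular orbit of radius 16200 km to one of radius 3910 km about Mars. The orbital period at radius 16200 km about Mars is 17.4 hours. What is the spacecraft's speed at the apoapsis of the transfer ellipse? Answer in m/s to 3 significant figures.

v = 1010 m/s

From Kepler's third law T² = 4π²r³/μ at r = 16200 km, T = 17.4 hours = 17.4 × 3600 s = 62640 s: μ = 4π²r³/T² = 42776.1 km³/s².
Semi-major axis of the transfer orbit: a_t = (16200 + 3910)/2 = 10055 km.
The apoapsis of the transfer ellipse is at r = 16200 km.
From the vis-viva equation, v = √[μ(2/r − 1/a_t)] = 1.013 km/s.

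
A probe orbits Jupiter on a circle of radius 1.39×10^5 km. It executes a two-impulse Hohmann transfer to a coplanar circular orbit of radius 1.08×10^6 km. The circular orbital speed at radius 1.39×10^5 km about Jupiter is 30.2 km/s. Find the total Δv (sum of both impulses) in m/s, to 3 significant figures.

From the circular-orbit relation v² = μ/r at r = 1.39×10^5 km: μ = v²r = (30.2)² × 1.39×10^5 = 1.26774×10^8 km³/s².
Semi-major axis of the transfer orbit: a_t = (1.390×10^5 + 1.080×10^6)/2 = 6.095×10^5 km.
Circular speed at r₁: v₁ = √(μ/r₁) = √(1.26774×10^8/1.390×10^5) = 30.20 km/s.
On the transfer ellipse at r₁, vis-viva gives v_p = √[μ(2/r₁ − 1/a_t)] = 40.20 km/s.
First burn Δv₁ = |v_p − v₁| = 10.00 km/s.
Circular speed at r₂: v₂ = √(μ/r₂) = 10.834 km/s.
Transfer-orbit speed at r₂: v_a = √[μ(2/r₂ − 1/a_t)] = 5.1740 km/s.
Second burn Δv₂ = |v₂ − v_a| = 5.660 km/s.
Δv = Δv₁ + Δv₂ = 10.00 + 5.660 = 15.66 km/s.

Δv = 15700 m/s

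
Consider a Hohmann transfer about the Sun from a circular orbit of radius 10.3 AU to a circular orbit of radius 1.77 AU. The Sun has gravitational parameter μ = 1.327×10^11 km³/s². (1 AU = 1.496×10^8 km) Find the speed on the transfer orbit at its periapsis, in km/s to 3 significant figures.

In km: r₁ = 10.3 × 1.496×10^8 = 1.54088×10^9 km; r₂ = 1.77 × 1.496×10^8 = 2.64792×10^8 km.
Semi-major axis of the transfer orbit: a_t = (1.54088×10^9 + 2.64792×10^8)/2 = 9.02836×10^8 km.
At periapsis, r = 2.64792×10^8 km.
Vis-viva: v = √[μ(2/r − 1/a_t)] = √[1.327×10^11 × (2/2.64792×10^8 − 1/9.02836×10^8)] = 29.25 km/s.

v = 29.2 km/s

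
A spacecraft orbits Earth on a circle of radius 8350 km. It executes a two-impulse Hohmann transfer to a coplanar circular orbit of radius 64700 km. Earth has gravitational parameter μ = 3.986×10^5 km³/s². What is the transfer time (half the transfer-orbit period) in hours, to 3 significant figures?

t = 9.65 hours

The Hohmann ellipse has a_t = (r₁ + r₂)/2 = 36525 km.
Transfer time t = π√(a_t³/μ) = π√((36525)³ / 3.986×10^5) = 34730 s.
Converting: 34730 s ÷ 3600 s/hour = 9.65 hours.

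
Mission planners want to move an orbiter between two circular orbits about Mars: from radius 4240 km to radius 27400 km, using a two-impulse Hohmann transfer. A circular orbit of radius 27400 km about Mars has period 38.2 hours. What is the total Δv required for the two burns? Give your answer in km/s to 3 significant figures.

From Kepler's third law T² = 4π²r³/μ at r = 27400 km, T = 38.2 hours = 38.2 × 3600 s = 1.3752×10^5 s: μ = 4π²r³/T² = 42941.7 km³/s².
The Hohmann ellipse has a_t = (r₁ + r₂)/2 = 15820 km.
Circular speed at r₁: v₁ = √(μ/r₁) = √(42941.7/4240) = 3.182 km/s.
On the transfer ellipse at r₁, v² = μ(2/r − 1/a) gives v_p = √[μ(2/r₁ − 1/a_t)] = 4.188 km/s.
First burn Δv₁ = |v_p − v₁| = 1.006 km/s.
At r₂, v₂ = √(μ/r₂) = 1.2519 km/s.
Transfer-orbit speed at r₂: v_a = √[μ(2/r₂ − 1/a_t)] = 0.64810 km/s.
Second burn Δv₂ = |v₂ − v_a| = 0.6038 km/s.
Total Δv = Δv₁ + Δv₂ = 1.610 km/s.

Δv = 1.61 km/s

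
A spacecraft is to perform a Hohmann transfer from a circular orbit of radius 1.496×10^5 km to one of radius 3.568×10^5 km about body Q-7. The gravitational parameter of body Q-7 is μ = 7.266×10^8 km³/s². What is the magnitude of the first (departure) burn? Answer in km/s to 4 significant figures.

Semi-major axis of the transfer orbit: a_t = (1.496×10^5 + 3.568×10^5)/2 = 2.532×10^5 km.
Circular speed at r = 1.496×10^5 km: v_c = √(μ/r) = 69.69 km/s.
Vis-viva on the transfer ellipse at r = 1.496×10^5 km gives v_t = √[μ(2/r − 1/a_t)] = 82.73 km/s.
Δv₁ = |v_t − v_c| = |82.73 − 69.69| = 13.04 km/s.

Δv₁ = 13.04 km/s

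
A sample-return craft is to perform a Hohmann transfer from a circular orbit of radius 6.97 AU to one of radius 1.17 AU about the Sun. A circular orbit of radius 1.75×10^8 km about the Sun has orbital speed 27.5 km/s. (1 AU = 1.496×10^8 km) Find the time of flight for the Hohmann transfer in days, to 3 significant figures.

From the circular-orbit relation v² = μ/r at r = 1.75×10^8 km: μ = v²r = (27.5)² × 1.75×10^8 = 1.32344×10^11 km³/s².
In km: r₁ = 6.97 × 1.496×10^8 = 1.042712×10^9 km; r₂ = 1.17 × 1.496×10^8 = 1.75032×10^8 km.
Transfer-ellipse semi-major axis a_t = (r₁ + r₂)/2 = (1.042712×10^9 + 1.75032×10^8)/2 = 6.08872×10^8 km.
By Kepler's third law the transfer-orbit period is T = 2π√(a_t³/μ), so t = T/2 = 1.297×10^8 s.
Converting: 1.297×10^8 s ÷ 86400 s/day = 1500 days.

t = 1500 days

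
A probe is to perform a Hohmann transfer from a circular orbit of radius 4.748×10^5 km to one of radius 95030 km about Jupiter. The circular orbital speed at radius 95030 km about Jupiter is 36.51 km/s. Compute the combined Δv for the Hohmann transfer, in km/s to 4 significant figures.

From the circular-orbit relation v² = μ/r at r = 95030 km: μ = v²r = (36.51)² × 95030 = 1.26673×10^8 km³/s².
Semi-major axis of the transfer orbit: a_t = (4.748×10^5 + 95030)/2 = 2.84915×10^5 km.
Circular speed at r₁: v₁ = √(μ/r₁) = √(1.26673×10^8/4.748×10^5) = 16.334 km/s.
On the transfer ellipse at r₁, v² = μ(2/r − 1/a) gives v_a = √[μ(2/r₁ − 1/a_t)] = 9.4332 km/s.
First burn Δv₁ = |v_a − v₁| = 6.901 km/s.
Circular speed at r₂: v₂ = √(μ/r₂) = 36.51 km/s.
Transfer-orbit speed at r₂: v_p = √[μ(2/r₂ − 1/a_t)] = 47.13 km/s.
Second burn Δv₂ = |v₂ − v_p| = 10.62 km/s.
Δv = Δv₁ + Δv₂ = 6.901 + 10.62 = 17.52 km/s.

Δv = 17.52 km/s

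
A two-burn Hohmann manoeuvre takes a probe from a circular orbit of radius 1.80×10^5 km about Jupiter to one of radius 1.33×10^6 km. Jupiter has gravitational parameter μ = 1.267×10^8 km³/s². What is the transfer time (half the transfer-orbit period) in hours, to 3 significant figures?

t = 50.9 hours

Semi-major axis of the transfer orbit: a_t = (1.800×10^5 + 1.330×10^6)/2 = 7.550×10^5 km.
By Kepler's third law the transfer-orbit period is T = 2π√(a_t³/μ), so t = T/2 = 1.831×10^5 s.
Converting: 1.831×10^5 s ÷ 3600 s/hour = 50.9 hours.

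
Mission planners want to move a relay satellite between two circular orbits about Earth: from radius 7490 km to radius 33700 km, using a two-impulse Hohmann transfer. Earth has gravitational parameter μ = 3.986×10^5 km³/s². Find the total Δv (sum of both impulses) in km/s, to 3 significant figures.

Semi-major axis of the transfer orbit: a_t = (7490 + 33700)/2 = 20595 km.
At r₁ the circular-orbit speed is v₁ = √(μ/r₁) = 7.295 km/s.
Transfer-orbit speed at r₁ (v² = μ(2/r − 1/a)): v_p = √[μ(2/r₁ − 1/a_t)] = 9.332 km/s.
First burn Δv₁ = |v_p − v₁| = 2.037 km/s.
At r₂, v₂ = √(μ/r₂) = 3.439 km/s.
Transfer-orbit speed at r₂: v_a = √[μ(2/r₂ − 1/a_t)] = 2.074 km/s.
Second burn Δv₂ = |v₂ − v_a| = 1.365 km/s.
Total Δv = Δv₁ + Δv₂ = 3.402 km/s.

Δv = 3.40 km/s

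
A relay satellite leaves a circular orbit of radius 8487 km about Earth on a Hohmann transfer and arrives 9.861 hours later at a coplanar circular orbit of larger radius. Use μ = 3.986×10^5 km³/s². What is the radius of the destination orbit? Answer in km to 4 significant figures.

Transfer time t = 9.861 hours = 35499.6 s, and t = π√(a_t³/μ).
So a_t = (μ t²/π²)^(1/3) = (3.986×10^5 × (35499.6)² / π²)^(1/3) = 37059 km.
Since a_t = (r₁ + r₂)/2, r₂ = 2a_t − r₁ = 2×37059 − 8487 = 65631 km.

r₂ = 65630 km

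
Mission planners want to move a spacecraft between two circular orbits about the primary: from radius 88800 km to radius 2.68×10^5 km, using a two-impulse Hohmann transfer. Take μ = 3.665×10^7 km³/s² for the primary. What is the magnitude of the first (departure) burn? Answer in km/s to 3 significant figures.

Semi-major axis of the transfer orbit: a_t = (88800 + 2.680×10^5)/2 = 1.784×10^5 km.
On the circular orbit at r = 88800 km, v_c = √(μ/r) = 20.316 km/s.
Vis-viva on the transfer ellipse at r = 88800 km gives v_t = √[μ(2/r − 1/a_t)] = 24.900 km/s.
Δv₁ = |v_t − v_c| = |24.900 − 20.316| = 4.584 km/s.

Δv₁ = 4.58 km/s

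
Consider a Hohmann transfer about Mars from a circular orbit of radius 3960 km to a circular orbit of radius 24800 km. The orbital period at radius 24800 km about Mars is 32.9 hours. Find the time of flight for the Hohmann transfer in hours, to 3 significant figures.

t = 7.26 hours

From Kepler's third law T² = 4π²r³/μ at r = 24800 km, T = 32.9 hours = 32.9 × 3600 s = 1.1844×10^5 s: μ = 4π²r³/T² = 42925.8 km³/s².
Transfer-ellipse semi-major axis a_t = (r₁ + r₂)/2 = (3960 + 24800)/2 = 14380 km.
Half the transfer-orbit period gives t = π√(a_t³/μ) = 26150 s.
Converting: 26150 s ÷ 3600 s/hour = 7.26 hours.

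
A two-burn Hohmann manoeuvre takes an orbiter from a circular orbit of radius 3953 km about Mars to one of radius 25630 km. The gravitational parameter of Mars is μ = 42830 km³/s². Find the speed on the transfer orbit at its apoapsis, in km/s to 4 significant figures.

v = 0.6683 km/s

Transfer-ellipse semi-major axis a_t = (r₁ + r₂)/2 = (3953 + 25630)/2 = 14791.5 km.
The apoapsis of the transfer ellipse is at r = 25630 km.
From the vis-viva equation, v = √[μ(2/r − 1/a_t)] = 0.6683 km/s.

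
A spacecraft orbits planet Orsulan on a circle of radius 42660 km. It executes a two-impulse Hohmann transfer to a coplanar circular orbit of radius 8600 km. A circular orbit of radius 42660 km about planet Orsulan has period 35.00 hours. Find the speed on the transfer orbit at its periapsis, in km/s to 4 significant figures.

From Kepler's third law T² = 4π²r³/μ at r = 42660 km, T = 35.00 hours = 35.00 × 3600 s = 1.260×10^5 s: μ = 4π²r³/T² = 1.93055×10^5 km³/s².
Semi-major axis of the transfer orbit: a_t = (42660 + 8600)/2 = 25630 km.
The periapsis of the transfer ellipse is at r = 8600 km.
From the vis-viva equation, v = √[μ(2/r − 1/a_t)] = 6.113 km/s.

v = 6.113 km/s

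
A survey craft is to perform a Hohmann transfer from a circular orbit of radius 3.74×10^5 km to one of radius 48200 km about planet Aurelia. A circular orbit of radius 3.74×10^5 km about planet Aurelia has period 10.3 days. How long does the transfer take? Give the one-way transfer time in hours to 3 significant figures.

t = 52.4 hours

From Kepler's third law T² = 4π²r³/μ at r = 3.74×10^5 km, T = 10.3 days = 10.3 × 86400 s = 8.8992×10^5 s: μ = 4π²r³/T² = 2.60779×10^6 km³/s².
Semi-major axis of the transfer orbit: a_t = (3.740×10^5 + 48200)/2 = 2.111×10^5 km.
Transfer time t = π√(a_t³/μ) = π√((2.111×10^5)³ / 2.60779×10^6) = 1.887×10^5 s.
Converting: 1.887×10^5 s ÷ 3600 s/hour = 52.4 hours.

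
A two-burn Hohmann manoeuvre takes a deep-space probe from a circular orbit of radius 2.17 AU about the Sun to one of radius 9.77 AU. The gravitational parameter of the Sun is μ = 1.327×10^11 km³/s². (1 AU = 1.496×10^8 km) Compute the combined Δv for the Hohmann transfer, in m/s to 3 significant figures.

Δv = 9430 m/s

In km: r₁ = 2.17 × 1.496×10^8 = 3.24632×10^8 km; r₂ = 9.77 × 1.496×10^8 = 1.461592×10^9 km.
Transfer-ellipse semi-major axis a_t = (r₁ + r₂)/2 = (3.24632×10^8 + 1.461592×10^9)/2 = 8.93112×10^8 km.
Circular speed at r₁: v₁ = √(μ/r₁) = √(1.327×10^11/3.24632×10^8) = 20.218 km/s.
Transfer-orbit speed at r₁ (v² = μ(2/r − 1/a)): v_p = √[μ(2/r₁ − 1/a_t)] = 25.864 km/s.
First burn Δv₁ = |v_p − v₁| = 5.646 km/s.
Circular speed at r₂: v₂ = √(μ/r₂) = 9.5285 km/s.
Transfer-orbit speed at r₂: v_a = √[μ(2/r₂ − 1/a_t)] = 5.7447 km/s.
Second burn Δv₂ = |v₂ − v_a| = 3.784 km/s.
Δv = Δv₁ + Δv₂ = 5.646 + 3.784 = 9.430 km/s.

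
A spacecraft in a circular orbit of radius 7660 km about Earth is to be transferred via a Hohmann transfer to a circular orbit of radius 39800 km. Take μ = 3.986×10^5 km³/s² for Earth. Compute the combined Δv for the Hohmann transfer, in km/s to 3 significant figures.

Δv = 3.50 km/s

The Hohmann ellipse has a_t = (r₁ + r₂)/2 = 23730 km.
At r₁ the circular-orbit speed is v₁ = √(μ/r₁) = 7.21364 km/s.
On the transfer ellipse at r₁, v² = μ(2/r − 1/a) gives v_p = √[μ(2/r₁ − 1/a_t)] = 9.34215 km/s.
First burn Δv₁ = |v_p − v₁| = 2.1285 km/s.
Circular speed at r₂: v₂ = √(μ/r₂) = 3.164660 km/s.
Transfer-orbit speed at r₂: v_a = √[μ(2/r₂ − 1/a_t)] = 1.798012 km/s.
Second burn Δv₂ = |v₂ − v_a| = 1.3666 km/s.
Δv = Δv₁ + Δv₂ = 2.1285 + 1.3666 = 3.495 km/s.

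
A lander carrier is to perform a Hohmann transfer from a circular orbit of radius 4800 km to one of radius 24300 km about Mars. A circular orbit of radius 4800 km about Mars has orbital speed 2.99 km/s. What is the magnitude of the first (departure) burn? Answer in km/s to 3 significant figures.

Δv₁ = 0.874 km/s

From the circular-orbit relation v² = μ/r at r = 4800 km: μ = v²r = (2.99)² × 4800 = 42912.5 km³/s².
Transfer-ellipse semi-major axis a_t = (r₁ + r₂)/2 = (4800 + 24300)/2 = 14550 km.
On the circular orbit at r = 4800 km, v_c = √(μ/r) = 2.9900 km/s.
Vis-viva on the transfer ellipse at r = 4800 km gives v_t = √[μ(2/r − 1/a_t)] = 3.8641 km/s.
Δv₁ = |v_t − v_c| = |3.8641 − 2.9900| = 0.8741 km/s.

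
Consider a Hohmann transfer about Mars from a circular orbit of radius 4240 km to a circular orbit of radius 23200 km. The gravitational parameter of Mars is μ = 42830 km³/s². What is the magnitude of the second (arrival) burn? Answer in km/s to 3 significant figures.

The Hohmann ellipse has a_t = (r₁ + r₂)/2 = 13720 km.
On the circular orbit at r = 23200 km, v_c = √(μ/r) = 1.3587 km/s.
Vis-viva on the transfer ellipse at r = 23200 km gives v_t = √[μ(2/r − 1/a_t)] = 0.75533 km/s.
Δv₂ = |v_t − v_c| = |0.75533 − 1.3587| = 0.6034 km/s.

Δv₂ = 0.603 km/s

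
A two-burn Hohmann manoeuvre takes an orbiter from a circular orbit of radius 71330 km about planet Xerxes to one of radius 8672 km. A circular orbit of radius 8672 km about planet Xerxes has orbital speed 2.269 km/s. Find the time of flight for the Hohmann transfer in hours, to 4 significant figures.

t = 33.04 hours

From the circular-orbit relation v² = μ/r at r = 8672 km: μ = v²r = (2.269)² × 8672 = 44646.6 km³/s².
Semi-major axis of the transfer orbit: a_t = (71330 + 8672)/2 = 40001 km.
Half the transfer-orbit period gives t = π√(a_t³/μ) = 1.1895×10^5 s.
Converting: 1.1895×10^5 s ÷ 3600 s/hour = 33.04 hours.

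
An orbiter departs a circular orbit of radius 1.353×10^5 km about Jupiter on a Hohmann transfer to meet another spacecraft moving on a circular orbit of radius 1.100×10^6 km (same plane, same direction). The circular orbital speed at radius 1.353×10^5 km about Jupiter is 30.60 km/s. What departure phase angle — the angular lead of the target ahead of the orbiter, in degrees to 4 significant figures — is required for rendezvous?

From the circular-orbit relation v² = μ/r at r = 1.353×10^5 km: μ = v²r = (30.60)² × 1.353×10^5 = 1.26690×10^8 km³/s².
The Hohmann ellipse has a_t = (r₁ + r₂)/2 = 6.1765×10^5 km.
The half-period of the transfer ellipse is t = π√(a_t³/μ) = 1.35486×10^5 s.
Target angular speed ω₂ = √(μ/r₂³) = 9.75621×10^-6 rad/s.
Angle swept by the target during transfer: ω₂·t = 1.32183 rad = 75.74°.
The orbiter traverses 180° on the transfer ellipse, so the target must lead by 180° − 75.74° = 104.3°.

φ = 104.3°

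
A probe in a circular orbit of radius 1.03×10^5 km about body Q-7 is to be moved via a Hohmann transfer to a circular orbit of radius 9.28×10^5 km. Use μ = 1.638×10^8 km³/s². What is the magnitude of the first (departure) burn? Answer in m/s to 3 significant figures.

Transfer-ellipse semi-major axis a_t = (r₁ + r₂)/2 = (1.030×10^5 + 9.280×10^5)/2 = 5.155×10^5 km.
On the circular orbit at r = 1.030×10^5 km, v_c = √(μ/r) = 39.88 km/s.
Vis-viva on the transfer ellipse at r = 1.030×10^5 km gives v_t = √[μ(2/r − 1/a_t)] = 53.51 km/s.
Δv₁ = |v_t − v_c| = |53.51 − 39.88| = 13.63 km/s.

Δv₁ = 13600 m/s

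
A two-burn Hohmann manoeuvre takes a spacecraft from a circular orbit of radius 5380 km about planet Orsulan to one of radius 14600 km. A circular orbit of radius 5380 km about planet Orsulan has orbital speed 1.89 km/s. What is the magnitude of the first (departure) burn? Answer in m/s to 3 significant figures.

Δv₁ = 395 m/s

From the circular-orbit relation v² = μ/r at r = 5380 km: μ = v²r = (1.89)² × 5380 = 19217.9 km³/s².
The Hohmann ellipse has a_t = (r₁ + r₂)/2 = 9990 km.
Circular speed at r = 5380 km: v_c = √(μ/r) = 1.8900 km/s.
Transfer-orbit speed at the same r (vis-viva, a = a_t): v_t = √[μ(2/r − 1/a_t)] = 2.2848 km/s.
Δv₁ = |v_t − v_c| = |2.2848 − 1.8900| = 0.3948 km/s.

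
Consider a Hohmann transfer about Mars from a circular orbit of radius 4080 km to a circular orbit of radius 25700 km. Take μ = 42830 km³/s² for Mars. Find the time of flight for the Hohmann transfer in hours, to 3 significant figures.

The Hohmann ellipse has a_t = (r₁ + r₂)/2 = 14890 km.
Transfer time t = π√(a_t³/μ) = π√((14890)³ / 42830) = 27580 s.
Converting: 27580 s ÷ 3600 s/hour = 7.66 hours.

t = 7.66 hours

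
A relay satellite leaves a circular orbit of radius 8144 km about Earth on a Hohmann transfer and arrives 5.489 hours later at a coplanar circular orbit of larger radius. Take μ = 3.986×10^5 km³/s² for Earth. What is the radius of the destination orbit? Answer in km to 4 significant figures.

Transfer time t = 5.489 hours = 19760.4 s, and t = π√(a_t³/μ).
So a_t = (μ t²/π²)^(1/3) = (3.986×10^5 × (19760.4)² / π²)^(1/3) = 25077 km.
Since a_t = (r₁ + r₂)/2, r₂ = 2a_t − r₁ = 2×25077 − 8144 = 42010 km.

r₂ = 42010 km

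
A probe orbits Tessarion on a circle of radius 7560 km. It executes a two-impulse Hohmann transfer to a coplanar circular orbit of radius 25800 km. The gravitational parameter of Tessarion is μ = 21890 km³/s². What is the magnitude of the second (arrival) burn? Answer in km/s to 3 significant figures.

Δv₂ = 0.301 km/s

The Hohmann ellipse has a_t = (r₁ + r₂)/2 = 16680 km.
Circular speed at r = 25800 km: v_c = √(μ/r) = 0.9211 km/s.
Transfer-orbit speed at the same r (vis-viva, a = a_t): v_t = √[μ(2/r − 1/a_t)] = 0.6201 km/s.
Δv₂ = |v_t − v_c| = |0.6201 − 0.9211| = 0.3010 km/s.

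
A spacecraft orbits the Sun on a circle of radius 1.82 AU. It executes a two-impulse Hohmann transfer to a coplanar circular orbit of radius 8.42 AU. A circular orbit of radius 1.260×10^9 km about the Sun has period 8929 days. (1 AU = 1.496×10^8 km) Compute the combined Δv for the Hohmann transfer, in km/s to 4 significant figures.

Δv = 10.38 km/s

From Kepler's third law T² = 4π²r³/μ at r = 1.260×10^9 km, T = 8929 days = 8929 × 86400 s = 7.714656×10^8 s: μ = 4π²r³/T² = 1.32690×10^11 km³/s².
In km: r₁ = 1.82 × 1.496×10^8 = 2.72272×10^8 km; r₂ = 8.42 × 1.496×10^8 = 1.259632×10^9 km.
Semi-major axis of the transfer orbit: a_t = (2.72272×10^8 + 1.259632×10^9)/2 = 7.65952×10^8 km.
Circular speed at r₁: v₁ = √(μ/r₁) = √(1.32690×10^11/2.72272×10^8) = 22.076 km/s.
Transfer-orbit speed at r₁ (v² = μ(2/r − 1/a)): v_p = √[μ(2/r₁ − 1/a_t)] = 28.310 km/s.
First burn Δv₁ = |v_p − v₁| = 6.234 km/s.
Circular speed at r₂: v₂ = √(μ/r₂) = 10.2635 km/s.
Transfer-orbit speed at r₂: v_a = √[μ(2/r₂ − 1/a_t)] = 6.11925 km/s.
Second burn Δv₂ = |v₂ − v_a| = 4.144 km/s.
Total Δv = Δv₁ + Δv₂ = 10.38 km/s.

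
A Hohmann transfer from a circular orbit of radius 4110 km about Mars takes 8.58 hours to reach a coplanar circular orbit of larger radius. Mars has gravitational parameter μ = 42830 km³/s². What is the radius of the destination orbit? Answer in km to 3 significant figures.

r₂ = 28000 km

Transfer time t = 8.58 hours = 30888 s, and t = π√(a_t³/μ).
So a_t = (μ t²/π²)^(1/3) = (42830 × (30888)² / π²)^(1/3) = 16057 km.
Since a_t = (r₁ + r₂)/2, r₂ = 2a_t − r₁ = 2×16057 − 4110 = 28004 km.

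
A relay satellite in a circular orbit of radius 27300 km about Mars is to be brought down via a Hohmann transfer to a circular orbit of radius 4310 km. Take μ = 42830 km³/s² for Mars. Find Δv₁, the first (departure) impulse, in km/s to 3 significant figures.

Δv₁ = 0.598 km/s

Transfer-ellipse semi-major axis a_t = (r₁ + r₂)/2 = (27300 + 4310)/2 = 15805 km.
Circular speed at r = 27300 km: v_c = √(μ/r) = 1.25254 km/s.
Vis-viva on the transfer ellipse at r = 27300 km gives v_t = √[μ(2/r − 1/a_t)] = 0.654085 km/s.
Δv₁ = |v_t − v_c| = |0.654085 − 1.25254| = 0.5985 km/s.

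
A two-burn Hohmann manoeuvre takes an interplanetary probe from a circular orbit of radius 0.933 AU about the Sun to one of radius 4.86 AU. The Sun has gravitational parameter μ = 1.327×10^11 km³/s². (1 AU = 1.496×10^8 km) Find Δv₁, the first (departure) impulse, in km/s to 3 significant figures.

In km: r₁ = 0.933 × 1.496×10^8 = 1.395768×10^8 km; r₂ = 4.86 × 1.496×10^8 = 7.27056×10^8 km.
Semi-major axis of the transfer orbit: a_t = (1.395768×10^8 + 7.27056×10^8)/2 = 4.333164×10^8 km.
Circular speed at r = 1.395768×10^8 km: v_c = √(μ/r) = 30.834 km/s.
Vis-viva on the transfer ellipse at r = 1.395768×10^8 km gives v_t = √[μ(2/r − 1/a_t)] = 39.940 km/s.
Δv₁ = |v_t − v_c| = |39.940 − 30.834| = 9.106 km/s.

Δv₁ = 9.11 km/s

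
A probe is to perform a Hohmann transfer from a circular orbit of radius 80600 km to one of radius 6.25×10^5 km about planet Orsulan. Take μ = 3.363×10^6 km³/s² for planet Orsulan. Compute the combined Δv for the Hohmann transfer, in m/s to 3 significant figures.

Δv = 3350 m/s

Transfer-ellipse semi-major axis a_t = (r₁ + r₂)/2 = (80600 + 6.250×10^5)/2 = 3.528×10^5 km.
Circular speed at r₁: v₁ = √(μ/r₁) = √(3.363×10^6/80600) = 6.459 km/s.
Transfer-orbit speed at r₁ (v² = μ(2/r − 1/a)): v_p = √[μ(2/r₁ − 1/a_t)] = 8.597 km/s.
First burn Δv₁ = |v_p − v₁| = 2.138 km/s.
At r₂, v₂ = √(μ/r₂) = 2.320 km/s.
Transfer-orbit speed at r₂: v_a = √[μ(2/r₂ − 1/a_t)] = 1.109 km/s.
Second burn Δv₂ = |v₂ − v_a| = 1.211 km/s.
Δv = Δv₁ + Δv₂ = 2.138 + 1.211 = 3.349 km/s.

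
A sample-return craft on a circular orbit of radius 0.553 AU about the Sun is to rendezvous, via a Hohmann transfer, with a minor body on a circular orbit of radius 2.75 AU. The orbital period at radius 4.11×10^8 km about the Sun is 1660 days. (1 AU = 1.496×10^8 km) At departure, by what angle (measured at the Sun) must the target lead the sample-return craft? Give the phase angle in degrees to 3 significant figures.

φ = 96.2°

From Kepler's third law T² = 4π²r³/μ at r = 4.11×10^8 km, T = 1660 days = 1660 × 86400 s = 1.43424×10^8 s: μ = 4π²r³/T² = 1.33242×10^11 km³/s².
In km: r₁ = 0.553 × 1.496×10^8 = 8.27288×10^7 km; r₂ = 2.75 × 1.496×10^8 = 4.114×10^8 km.
Semi-major axis of the transfer orbit: a_t = (8.27288×10^7 + 4.114×10^8)/2 = 2.470644×10^8 km.
The half-period of the transfer ellipse is t = π√(a_t³/μ) = 3.342×10^7 s.
The target's mean motion on its circular orbit is ω₂ = √(μ/r₂³) = 4.374×10^-8 rad/s.
Angle swept by the target during transfer: ω₂·t = 1.462 rad = 83.77°.
Arrival is 180° from departure on the ellipse, so φ = 180° − 83.77° = 96.2°.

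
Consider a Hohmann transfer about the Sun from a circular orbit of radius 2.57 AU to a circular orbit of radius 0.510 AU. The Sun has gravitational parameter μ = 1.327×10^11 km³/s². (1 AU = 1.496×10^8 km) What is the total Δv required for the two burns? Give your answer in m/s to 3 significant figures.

Δv = 20100 m/s

In km: r₁ = 2.57 × 1.496×10^8 = 3.84472×10^8 km; r₂ = 0.510 × 1.496×10^8 = 7.6296×10^7 km.
Transfer-ellipse semi-major axis a_t = (r₁ + r₂)/2 = (3.84472×10^8 + 7.6296×10^7)/2 = 2.30384×10^8 km.
Circular speed at r₁: v₁ = √(μ/r₁) = √(1.327×10^11/3.84472×10^8) = 18.578 km/s.
Transfer-orbit speed at r₁ (vis-viva): v_a = √[μ(2/r₁ − 1/a_t)] = 10.691 km/s.
First burn Δv₁ = |v_a − v₁| = 7.887 km/s.
Circular speed at r₂: v₂ = √(μ/r₂) = 41.705 km/s.
Transfer-orbit speed at r₂: v_p = √[μ(2/r₂ − 1/a_t)] = 53.875 km/s.
Second burn Δv₂ = |v₂ − v_p| = 12.17 km/s.
Δv = Δv₁ + Δv₂ = 7.887 + 12.17 = 20.06 km/s.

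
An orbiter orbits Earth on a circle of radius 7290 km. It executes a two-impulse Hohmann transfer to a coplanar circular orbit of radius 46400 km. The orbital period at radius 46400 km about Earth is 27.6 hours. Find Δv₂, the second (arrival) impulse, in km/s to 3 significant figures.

From Kepler's third law T² = 4π²r³/μ at r = 46400 km, T = 27.6 hours = 27.6 × 3600 s = 99360 s: μ = 4π²r³/T² = 3.99476×10^5 km³/s².
Semi-major axis of the transfer orbit: a_t = (7290 + 46400)/2 = 26845 km.
On the circular orbit at r = 46400 km, v_c = √(μ/r) = 2.934 km/s.
Vis-viva on the transfer ellipse at r = 46400 km gives v_t = √[μ(2/r − 1/a_t)] = 1.529 km/s.
Δv₂ = |v_t − v_c| = |1.529 − 2.934| = 1.405 km/s.

Δv₂ = 1.41 km/s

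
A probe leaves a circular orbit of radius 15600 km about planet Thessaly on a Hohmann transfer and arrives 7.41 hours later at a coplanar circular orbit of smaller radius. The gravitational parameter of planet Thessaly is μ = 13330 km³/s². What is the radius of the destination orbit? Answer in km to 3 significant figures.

r₂ = 4140 km

Transfer time t = 7.41 hours = 26676 s, and t = π√(a_t³/μ).
So a_t = (μ t²/π²)^(1/3) = (13330 × (26676)² / π²)^(1/3) = 9868.6 km.
Since a_t = (r₁ + r₂)/2, r₂ = 2a_t − r₁ = 2×9868.6 − 15600 = 4137.2 km.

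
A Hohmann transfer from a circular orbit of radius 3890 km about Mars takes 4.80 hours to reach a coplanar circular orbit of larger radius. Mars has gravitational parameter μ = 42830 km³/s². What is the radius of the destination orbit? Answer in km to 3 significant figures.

Transfer time t = 4.80 hours = 17280 s, and t = π√(a_t³/μ).
So a_t = (μ t²/π²)^(1/3) = (42830 × (17280)² / π²)^(1/3) = 10902 km.
Since a_t = (r₁ + r₂)/2, r₂ = 2a_t − r₁ = 2×10902 − 3890 = 17914 km.

r₂ = 17900 km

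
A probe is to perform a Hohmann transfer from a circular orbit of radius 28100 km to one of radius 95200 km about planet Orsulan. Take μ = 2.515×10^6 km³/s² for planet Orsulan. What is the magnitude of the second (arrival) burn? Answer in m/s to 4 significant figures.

Δv₂ = 1670 m/s

Transfer-ellipse semi-major axis a_t = (r₁ + r₂)/2 = (28100 + 95200)/2 = 61650 km.
Circular speed at r = 95200 km: v_c = √(μ/r) = 5.140 km/s.
Vis-viva on the transfer ellipse at r = 95200 km gives v_t = √[μ(2/r − 1/a_t)] = 3.470 km/s.
Δv₂ = |v_t − v_c| = |3.470 − 5.140| = 1.670 km/s.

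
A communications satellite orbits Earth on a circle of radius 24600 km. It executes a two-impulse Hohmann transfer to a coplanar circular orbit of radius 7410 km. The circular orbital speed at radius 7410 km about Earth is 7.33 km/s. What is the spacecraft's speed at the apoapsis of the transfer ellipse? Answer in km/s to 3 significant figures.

From the circular-orbit relation v² = μ/r at r = 7410 km: μ = v²r = (7.33)² × 7410 = 3.98131×10^5 km³/s².
Transfer-ellipse semi-major axis a_t = (r₁ + r₂)/2 = (24600 + 7410)/2 = 16005 km.
At apoapsis, r = 24600 km.
From the vis-viva equation, v = √[μ(2/r − 1/a_t)] = 2.737 km/s.

v = 2.74 km/s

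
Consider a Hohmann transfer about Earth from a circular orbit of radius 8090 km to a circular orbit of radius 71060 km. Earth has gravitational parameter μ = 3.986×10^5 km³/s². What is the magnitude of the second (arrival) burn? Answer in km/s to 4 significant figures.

The Hohmann ellipse has a_t = (r₁ + r₂)/2 = 39575 km.
On the circular orbit at r = 71060 km, v_c = √(μ/r) = 2.3684 km/s.
Transfer-orbit speed at the same r (vis-viva, a = a_t): v_t = √[μ(2/r − 1/a_t)] = 1.0708 km/s.
Δv₂ = |v_t − v_c| = |1.0708 − 2.3684| = 1.298 km/s.

Δv₂ = 1.298 km/s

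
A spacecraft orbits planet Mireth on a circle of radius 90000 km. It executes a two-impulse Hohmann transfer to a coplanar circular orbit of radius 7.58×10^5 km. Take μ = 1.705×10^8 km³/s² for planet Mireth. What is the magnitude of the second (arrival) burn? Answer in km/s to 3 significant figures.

Transfer-ellipse semi-major axis a_t = (r₁ + r₂)/2 = (90000 + 7.580×10^5)/2 = 4.240×10^5 km.
Circular speed at r = 7.580×10^5 km: v_c = √(μ/r) = 14.998 km/s.
Transfer-orbit speed at the same r (vis-viva, a = a_t): v_t = √[μ(2/r − 1/a_t)] = 6.9098 km/s.
Δv₂ = |v_t − v_c| = |6.9098 − 14.998| = 8.088 km/s.

Δv₂ = 8.09 km/s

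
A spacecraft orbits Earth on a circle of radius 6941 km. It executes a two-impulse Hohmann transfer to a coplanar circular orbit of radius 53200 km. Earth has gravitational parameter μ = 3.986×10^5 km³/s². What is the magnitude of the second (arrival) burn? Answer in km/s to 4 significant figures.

Semi-major axis of the transfer orbit: a_t = (6941 + 53200)/2 = 30070.5 km.
On the circular orbit at r = 53200 km, v_c = √(μ/r) = 2.737 km/s.
Vis-viva on the transfer ellipse at r = 53200 km gives v_t = √[μ(2/r − 1/a_t)] = 1.315 km/s.
Δv₂ = |v_t − v_c| = |1.315 − 2.737| = 1.422 km/s.

Δv₂ = 1.422 km/s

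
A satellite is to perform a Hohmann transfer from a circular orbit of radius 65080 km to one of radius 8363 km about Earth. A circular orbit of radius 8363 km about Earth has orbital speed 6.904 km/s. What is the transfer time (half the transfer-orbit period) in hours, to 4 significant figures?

t = 9.726 hours

From the circular-orbit relation v² = μ/r at r = 8363 km: μ = v²r = (6.904)² × 8363 = 3.98624×10^5 km³/s².
Transfer-ellipse semi-major axis a_t = (r₁ + r₂)/2 = (65080 + 8363)/2 = 36721.5 km.
Half the transfer-orbit period gives t = π√(a_t³/μ) = 35015 s.
Converting: 35015 s ÷ 3600 s/hour = 9.726 hours.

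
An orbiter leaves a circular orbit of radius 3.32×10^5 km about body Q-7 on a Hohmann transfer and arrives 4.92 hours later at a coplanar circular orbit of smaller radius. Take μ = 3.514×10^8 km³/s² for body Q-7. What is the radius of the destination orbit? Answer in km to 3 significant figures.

Transfer time t = 4.92 hours = 17712 s, and t = π√(a_t³/μ).
So a_t = (μ t²/π²)^(1/3) = (3.514×10^8 × (17712)² / π²)^(1/3) = 2.2354×10^5 km.
Since a_t = (r₁ + r₂)/2, r₂ = 2a_t − r₁ = 2×2.2354×10^5 − 3.320×10^5 = 1.1508×10^5 km.

r₂ = 1.15×10^5 km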